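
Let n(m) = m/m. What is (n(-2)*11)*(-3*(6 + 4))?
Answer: -330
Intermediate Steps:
n(m) = 1
(n(-2)*11)*(-3*(6 + 4)) = (1*11)*(-3*(6 + 4)) = 11*(-3*10) = 11*(-30) = -330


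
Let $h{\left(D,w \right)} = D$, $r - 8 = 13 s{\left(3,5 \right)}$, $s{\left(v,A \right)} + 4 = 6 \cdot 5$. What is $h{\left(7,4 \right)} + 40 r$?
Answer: $13847$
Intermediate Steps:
$s{\left(v,A \right)} = 26$ ($s{\left(v,A \right)} = -4 + 6 \cdot 5 = -4 + 30 = 26$)
$r = 346$ ($r = 8 + 13 \cdot 26 = 8 + 338 = 346$)
$h{\left(7,4 \right)} + 40 r = 7 + 40 \cdot 346 = 7 + 13840 = 13847$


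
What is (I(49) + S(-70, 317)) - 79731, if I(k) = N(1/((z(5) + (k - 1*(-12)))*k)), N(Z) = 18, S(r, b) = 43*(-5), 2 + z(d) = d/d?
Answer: -79928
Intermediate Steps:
z(d) = -1 (z(d) = -2 + d/d = -2 + 1 = -1)
S(r, b) = -215
I(k) = 18
(I(49) + S(-70, 317)) - 79731 = (18 - 215) - 79731 = -197 - 79731 = -79928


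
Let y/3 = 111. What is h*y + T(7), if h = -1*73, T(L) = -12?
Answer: -24321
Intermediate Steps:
y = 333 (y = 3*111 = 333)
h = -73
h*y + T(7) = -73*333 - 12 = -24309 - 12 = -24321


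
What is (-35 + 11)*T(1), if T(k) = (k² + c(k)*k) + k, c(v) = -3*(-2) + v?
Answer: -216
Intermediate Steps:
c(v) = 6 + v
T(k) = k + k² + k*(6 + k) (T(k) = (k² + (6 + k)*k) + k = (k² + k*(6 + k)) + k = k + k² + k*(6 + k))
(-35 + 11)*T(1) = (-35 + 11)*(1*(7 + 2*1)) = -24*(7 + 2) = -24*9 = -216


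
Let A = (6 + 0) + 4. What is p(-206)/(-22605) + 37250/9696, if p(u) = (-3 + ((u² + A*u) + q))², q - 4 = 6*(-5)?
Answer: -2630514401569/36529680 ≈ -72010.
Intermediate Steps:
q = -26 (q = 4 + 6*(-5) = 4 - 30 = -26)
A = 10 (A = 6 + 4 = 10)
p(u) = (-29 + u² + 10*u)² (p(u) = (-3 + ((u² + 10*u) - 26))² = (-3 + (-26 + u² + 10*u))² = (-29 + u² + 10*u)²)
p(-206)/(-22605) + 37250/9696 = (-29 + (-206)² + 10*(-206))²/(-22605) + 37250/9696 = (-29 + 42436 - 2060)²*(-1/22605) + 37250*(1/9696) = 40347²*(-1/22605) + 18625/4848 = 1627880409*(-1/22605) + 18625/4848 = -542626803/7535 + 18625/4848 = -2630514401569/36529680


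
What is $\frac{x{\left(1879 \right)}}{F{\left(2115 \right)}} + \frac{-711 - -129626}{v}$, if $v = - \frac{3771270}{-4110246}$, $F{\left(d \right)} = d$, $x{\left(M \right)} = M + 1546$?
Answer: $\frac{2490428810078}{17724969} \approx 1.405 \cdot 10^{5}$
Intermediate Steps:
$x{\left(M \right)} = 1546 + M$
$v = \frac{209515}{228347}$ ($v = \left(-3771270\right) \left(- \frac{1}{4110246}\right) = \frac{209515}{228347} \approx 0.91753$)
$\frac{x{\left(1879 \right)}}{F{\left(2115 \right)}} + \frac{-711 - -129626}{v} = \frac{1546 + 1879}{2115} + \frac{-711 - -129626}{\frac{209515}{228347}} = 3425 \cdot \frac{1}{2115} + \left(-711 + 129626\right) \frac{228347}{209515} = \frac{685}{423} + 128915 \cdot \frac{228347}{209515} = \frac{685}{423} + \frac{5887470701}{41903} = \frac{2490428810078}{17724969}$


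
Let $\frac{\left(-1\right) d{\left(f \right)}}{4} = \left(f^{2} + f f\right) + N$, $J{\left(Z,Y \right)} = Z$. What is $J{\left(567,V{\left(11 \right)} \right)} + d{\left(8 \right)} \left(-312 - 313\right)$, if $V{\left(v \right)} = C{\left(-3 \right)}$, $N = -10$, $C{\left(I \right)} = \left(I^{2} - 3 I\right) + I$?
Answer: $295567$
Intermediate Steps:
$C{\left(I \right)} = I^{2} - 2 I$
$V{\left(v \right)} = 15$ ($V{\left(v \right)} = - 3 \left(-2 - 3\right) = \left(-3\right) \left(-5\right) = 15$)
$d{\left(f \right)} = 40 - 8 f^{2}$ ($d{\left(f \right)} = - 4 \left(\left(f^{2} + f f\right) - 10\right) = - 4 \left(\left(f^{2} + f^{2}\right) - 10\right) = - 4 \left(2 f^{2} - 10\right) = - 4 \left(-10 + 2 f^{2}\right) = 40 - 8 f^{2}$)
$J{\left(567,V{\left(11 \right)} \right)} + d{\left(8 \right)} \left(-312 - 313\right) = 567 + \left(40 - 8 \cdot 8^{2}\right) \left(-312 - 313\right) = 567 + \left(40 - 512\right) \left(-625\right) = 567 - -295000 = 567 + 295000 = 295567$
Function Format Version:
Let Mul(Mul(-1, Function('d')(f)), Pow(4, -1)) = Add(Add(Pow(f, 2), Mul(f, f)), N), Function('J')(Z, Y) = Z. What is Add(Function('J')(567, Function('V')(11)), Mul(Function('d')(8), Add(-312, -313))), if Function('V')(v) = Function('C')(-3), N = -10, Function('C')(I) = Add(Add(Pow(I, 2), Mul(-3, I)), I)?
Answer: 295567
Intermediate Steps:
Function('C')(I) = Add(Pow(I, 2), Mul(-2, I))
Function('V')(v) = 15 (Function('V')(v) = Mul(-3, Add(-2, -3)) = Mul(-3, -5) = 15)
Function('d')(f) = Add(40, Mul(-8, Pow(f, 2))) (Function('d')(f) = Mul(-4, Add(Add(Pow(f, 2), Mul(f, f)), -10)) = Mul(-4, Add(Add(Pow(f, 2), Pow(f, 2)), -10)) = Mul(-4, Add(Mul(2, Pow(f, 2)), -10)) = Mul(-4, Add(-10, Mul(2, Pow(f, 2)))) = Add(40, Mul(-8, Pow(f, 2))))
Add(Function('J')(567, Function('V')(11)), Mul(Function('d')(8), Add(-312, -313))) = Add(567, Mul(Add(40, Mul(-8, Pow(8, 2))), Add(-312, -313))) = Add(567, Mul(Add(40, Mul(-8, 64)), -625)) = Add(567, Mul(Add(40, -512), -625)) = Add(567, Mul(-472, -625)) = Add(567, 295000) = 295567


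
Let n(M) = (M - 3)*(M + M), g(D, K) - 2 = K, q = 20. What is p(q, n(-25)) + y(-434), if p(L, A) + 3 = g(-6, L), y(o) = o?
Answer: -415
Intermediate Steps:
g(D, K) = 2 + K
n(M) = 2*M*(-3 + M) (n(M) = (-3 + M)*(2*M) = 2*M*(-3 + M))
p(L, A) = -1 + L (p(L, A) = -3 + (2 + L) = -1 + L)
p(q, n(-25)) + y(-434) = (-1 + 20) - 434 = 19 - 434 = -415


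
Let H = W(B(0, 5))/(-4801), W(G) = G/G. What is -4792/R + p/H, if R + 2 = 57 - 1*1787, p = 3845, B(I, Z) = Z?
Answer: -7993111687/433 ≈ -1.8460e+7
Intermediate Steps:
W(G) = 1
H = -1/4801 (H = 1/(-4801) = 1*(-1/4801) = -1/4801 ≈ -0.00020829)
R = -1732 (R = -2 + (57 - 1*1787) = -2 + (57 - 1787) = -2 - 1730 = -1732)
-4792/R + p/H = -4792/(-1732) + 3845/(-1/4801) = -4792*(-1/1732) + 3845*(-4801) = 1198/433 - 18459845 = -7993111687/433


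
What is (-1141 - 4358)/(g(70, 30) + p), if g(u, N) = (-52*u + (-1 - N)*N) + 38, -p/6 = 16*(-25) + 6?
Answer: 5499/2168 ≈ 2.5364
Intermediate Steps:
p = 2364 (p = -6*(16*(-25) + 6) = -6*(-400 + 6) = -6*(-394) = 2364)
g(u, N) = 38 - 52*u + N*(-1 - N) (g(u, N) = (-52*u + N*(-1 - N)) + 38 = 38 - 52*u + N*(-1 - N))
(-1141 - 4358)/(g(70, 30) + p) = (-1141 - 4358)/((38 - 1*30 - 1*30**2 - 52*70) + 2364) = -5499/((38 - 30 - 1*900 - 3640) + 2364) = -5499/((38 - 30 - 900 - 3640) + 2364) = -5499/(-4532 + 2364) = -5499/(-2168) = -5499*(-1/2168) = 5499/2168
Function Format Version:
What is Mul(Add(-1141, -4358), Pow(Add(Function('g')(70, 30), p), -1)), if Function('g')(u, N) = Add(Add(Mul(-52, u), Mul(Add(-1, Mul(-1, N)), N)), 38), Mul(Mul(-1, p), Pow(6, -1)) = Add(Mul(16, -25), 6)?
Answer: Rational(5499, 2168) ≈ 2.5364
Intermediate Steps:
p = 2364 (p = Mul(-6, Add(Mul(16, -25), 6)) = Mul(-6, Add(-400, 6)) = Mul(-6, -394) = 2364)
Function('g')(u, N) = Add(38, Mul(-52, u), Mul(N, Add(-1, Mul(-1, N)))) (Function('g')(u, N) = Add(Add(Mul(-52, u), Mul(N, Add(-1, Mul(-1, N)))), 38) = Add(38, Mul(-52, u), Mul(N, Add(-1, Mul(-1, N)))))
Mul(Add(-1141, -4358), Pow(Add(Function('g')(70, 30), p), -1)) = Mul(Add(-1141, -4358), Pow(Add(Add(38, Mul(-1, 30), Mul(-1, Pow(30, 2)), Mul(-52, 70)), 2364), -1)) = Mul(-5499, Pow(Add(Add(38, -30, Mul(-1, 900), -3640), 2364), -1)) = Mul(-5499, Pow(Add(Add(38, -30, -900, -3640), 2364), -1)) = Mul(-5499, Pow(Add(-4532, 2364), -1)) = Mul(-5499, Pow(-2168, -1)) = Mul(-5499, Rational(-1, 2168)) = Rational(5499, 2168)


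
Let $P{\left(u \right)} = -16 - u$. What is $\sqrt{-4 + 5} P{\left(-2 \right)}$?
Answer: $-14$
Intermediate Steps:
$\sqrt{-4 + 5} P{\left(-2 \right)} = \sqrt{-4 + 5} \left(-16 - -2\right) = \sqrt{1} \left(-16 + 2\right) = 1 \left(-14\right) = -14$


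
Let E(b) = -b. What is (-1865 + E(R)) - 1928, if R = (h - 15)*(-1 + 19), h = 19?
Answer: -3865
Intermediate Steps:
R = 72 (R = (19 - 15)*(-1 + 19) = 4*18 = 72)
(-1865 + E(R)) - 1928 = (-1865 - 1*72) - 1928 = (-1865 - 72) - 1928 = -1937 - 1928 = -3865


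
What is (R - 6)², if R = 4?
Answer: 4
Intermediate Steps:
(R - 6)² = (4 - 6)² = (-2)² = 4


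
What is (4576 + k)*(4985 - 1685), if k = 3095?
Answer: 25314300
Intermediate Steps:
(4576 + k)*(4985 - 1685) = (4576 + 3095)*(4985 - 1685) = 7671*3300 = 25314300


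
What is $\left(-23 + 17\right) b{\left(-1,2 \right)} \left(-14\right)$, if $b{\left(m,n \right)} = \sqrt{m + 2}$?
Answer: $84$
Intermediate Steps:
$b{\left(m,n \right)} = \sqrt{2 + m}$
$\left(-23 + 17\right) b{\left(-1,2 \right)} \left(-14\right) = \left(-23 + 17\right) \sqrt{2 - 1} \left(-14\right) = - 6 \sqrt{1} \left(-14\right) = \left(-6\right) 1 \left(-14\right) = \left(-6\right) \left(-14\right) = 84$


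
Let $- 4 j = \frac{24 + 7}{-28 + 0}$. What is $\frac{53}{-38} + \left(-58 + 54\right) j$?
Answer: $- \frac{1331}{532} \approx -2.5019$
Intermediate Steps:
$j = \frac{31}{112}$ ($j = - \frac{\left(24 + 7\right) \frac{1}{-28 + 0}}{4} = - \frac{31 \frac{1}{-28}}{4} = - \frac{31 \left(- \frac{1}{28}\right)}{4} = \left(- \frac{1}{4}\right) \left(- \frac{31}{28}\right) = \frac{31}{112} \approx 0.27679$)
$\frac{53}{-38} + \left(-58 + 54\right) j = \frac{53}{-38} + \left(-58 + 54\right) \frac{31}{112} = 53 \left(- \frac{1}{38}\right) - \frac{31}{28} = - \frac{53}{38} - \frac{31}{28} = - \frac{1331}{532}$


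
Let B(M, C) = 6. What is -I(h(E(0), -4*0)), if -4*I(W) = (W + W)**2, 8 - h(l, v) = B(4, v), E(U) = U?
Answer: 4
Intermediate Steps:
h(l, v) = 2 (h(l, v) = 8 - 1*6 = 8 - 6 = 2)
I(W) = -W**2 (I(W) = -(W + W)**2/4 = -4*W**2/4 = -W**2)
-I(h(E(0), -4*0)) = -(-1)*2**2 = -(-1)*4 = -1*(-4) = 4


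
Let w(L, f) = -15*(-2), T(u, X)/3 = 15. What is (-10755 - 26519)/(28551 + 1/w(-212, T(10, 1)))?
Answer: -1118220/856531 ≈ -1.3055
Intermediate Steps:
T(u, X) = 45 (T(u, X) = 3*15 = 45)
w(L, f) = 30
(-10755 - 26519)/(28551 + 1/w(-212, T(10, 1))) = (-10755 - 26519)/(28551 + 1/30) = -37274/(28551 + 1/30) = -37274/856531/30 = -37274*30/856531 = -1118220/856531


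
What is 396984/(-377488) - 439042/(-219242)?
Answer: 4918595023/5172576506 ≈ 0.95090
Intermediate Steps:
396984/(-377488) - 439042/(-219242) = 396984*(-1/377488) - 439042*(-1/219242) = -49623/47186 + 219521/109621 = 4918595023/5172576506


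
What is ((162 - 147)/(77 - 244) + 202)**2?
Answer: 1136970961/27889 ≈ 40768.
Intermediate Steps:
((162 - 147)/(77 - 244) + 202)**2 = (15/(-167) + 202)**2 = (15*(-1/167) + 202)**2 = (-15/167 + 202)**2 = (33719/167)**2 = 1136970961/27889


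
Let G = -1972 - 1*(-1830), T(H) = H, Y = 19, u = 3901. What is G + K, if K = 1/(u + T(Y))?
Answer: -556639/3920 ≈ -142.00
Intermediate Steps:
G = -142 (G = -1972 + 1830 = -142)
K = 1/3920 (K = 1/(3901 + 19) = 1/3920 ≈ 0.00025510)
G + K = -142 + 1/3920 = -556639/3920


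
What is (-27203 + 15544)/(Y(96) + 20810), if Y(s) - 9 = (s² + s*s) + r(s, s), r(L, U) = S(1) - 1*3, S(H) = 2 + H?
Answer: -11659/39251 ≈ -0.29704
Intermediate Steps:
r(L, U) = 0 (r(L, U) = (2 + 1) - 1*3 = 3 - 3 = 0)
Y(s) = 9 + 2*s² (Y(s) = 9 + ((s² + s*s) + 0) = 9 + ((s² + s²) + 0) = 9 + (2*s² + 0) = 9 + 2*s²)
(-27203 + 15544)/(Y(96) + 20810) = (-27203 + 15544)/((9 + 2*96²) + 20810) = -11659/((9 + 2*9216) + 20810) = -11659/((9 + 18432) + 20810) = -11659/(18441 + 20810) = -11659/39251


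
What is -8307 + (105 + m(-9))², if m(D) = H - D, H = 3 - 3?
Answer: 4689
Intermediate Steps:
H = 0
m(D) = -D (m(D) = 0 - D = -D)
-8307 + (105 + m(-9))² = -8307 + (105 - 1*(-9))² = -8307 + (105 + 9)² = -8307 + 114² = -8307 + 12996 = 4689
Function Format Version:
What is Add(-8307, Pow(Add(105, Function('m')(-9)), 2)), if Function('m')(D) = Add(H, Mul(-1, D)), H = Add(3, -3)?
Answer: 4689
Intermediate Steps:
H = 0
Function('m')(D) = Mul(-1, D) (Function('m')(D) = Add(0, Mul(-1, D)) = Mul(-1, D))
Add(-8307, Pow(Add(105, Function('m')(-9)), 2)) = Add(-8307, Pow(Add(105, Mul(-1, -9)), 2)) = Add(-8307, Pow(Add(105, 9), 2)) = Add(-8307, Pow(114, 2)) = Add(-8307, 12996) = 4689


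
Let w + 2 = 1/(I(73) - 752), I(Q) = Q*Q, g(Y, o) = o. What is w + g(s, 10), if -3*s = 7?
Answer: 36617/4577 ≈ 8.0002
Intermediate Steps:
s = -7/3 (s = -⅓*7 = -7/3 ≈ -2.3333)
I(Q) = Q²
w = -9153/4577 (w = -2 + 1/(73² - 752) = -2 + 1/(5329 - 752) = -2 + 1/4577 = -9153/4577 ≈ -1.9998)
w + g(s, 10) = -9153/4577 + 10 = 36617/4577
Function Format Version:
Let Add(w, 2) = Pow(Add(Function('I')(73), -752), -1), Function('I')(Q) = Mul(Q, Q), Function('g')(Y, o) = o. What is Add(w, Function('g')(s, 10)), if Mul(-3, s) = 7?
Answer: Rational(36617, 4577) ≈ 8.0002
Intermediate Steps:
s = Rational(-7, 3) (s = Mul(Rational(-1, 3), 7) = Rational(-7, 3) ≈ -2.3333)
Function('I')(Q) = Pow(Q, 2)
w = Rational(-9153, 4577) (w = Add(-2, Pow(Add(Pow(73, 2), -752), -1)) = Add(-2, Pow(Add(5329, -752), -1)) = Add(-2, Pow(4577, -1)) = Add(-2, Rational(1, 4577)) = Rational(-9153, 4577) ≈ -1.9998)
Add(w, Function('g')(s, 10)) = Add(Rational(-9153, 4577), 10) = Rational(36617, 4577)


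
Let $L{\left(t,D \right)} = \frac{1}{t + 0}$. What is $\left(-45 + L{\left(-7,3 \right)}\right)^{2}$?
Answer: $\frac{99856}{49} \approx 2037.9$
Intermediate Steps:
$L{\left(t,D \right)} = \frac{1}{t}$
$\left(-45 + L{\left(-7,3 \right)}\right)^{2} = \left(-45 + \frac{1}{-7}\right)^{2} = \left(-45 - \frac{1}{7}\right)^{2} = \left(- \frac{316}{7}\right)^{2} = \frac{99856}{49}$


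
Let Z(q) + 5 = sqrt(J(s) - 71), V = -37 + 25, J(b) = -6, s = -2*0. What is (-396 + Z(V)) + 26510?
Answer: 26109 + I*sqrt(77) ≈ 26109.0 + 8.775*I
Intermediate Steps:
s = 0
V = -12
Z(q) = -5 + I*sqrt(77) (Z(q) = -5 + sqrt(-6 - 71) = -5 + sqrt(-77) = -5 + I*sqrt(77))
(-396 + Z(V)) + 26510 = (-396 + (-5 + I*sqrt(77))) + 26510 = (-401 + I*sqrt(77)) + 26510 = 26109 + I*sqrt(77)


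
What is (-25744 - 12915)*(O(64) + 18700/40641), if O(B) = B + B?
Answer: -201828896932/40641 ≈ -4.9661e+6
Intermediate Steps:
O(B) = 2*B
(-25744 - 12915)*(O(64) + 18700/40641) = (-25744 - 12915)*(2*64 + 18700/40641) = -38659*(128 + 18700*(1/40641)) = -38659*(128 + 18700/40641) = -38659*5220748/40641 = -201828896932/40641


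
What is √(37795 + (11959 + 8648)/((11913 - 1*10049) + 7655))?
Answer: 2*√95134792973/3173 ≈ 194.42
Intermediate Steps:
√(37795 + (11959 + 8648)/((11913 - 1*10049) + 7655)) = √(37795 + 20607/((11913 - 10049) + 7655)) = √(37795 + 20607/(1864 + 7655)) = √(37795 + 20607/9519) = √(37795 + 20607*(1/9519)) = √(37795 + 6869/3173) = √(119930404/3173) = 2*√95134792973/3173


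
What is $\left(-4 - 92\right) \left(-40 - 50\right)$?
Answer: $8640$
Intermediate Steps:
$\left(-4 - 92\right) \left(-40 - 50\right) = \left(-96\right) \left(-90\right) = 8640$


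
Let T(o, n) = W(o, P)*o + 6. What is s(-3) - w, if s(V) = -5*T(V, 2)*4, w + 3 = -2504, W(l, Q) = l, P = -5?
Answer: 2207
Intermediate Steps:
w = -2507 (w = -3 - 2504 = -2507)
T(o, n) = 6 + o**2 (T(o, n) = o*o + 6 = o**2 + 6 = 6 + o**2)
s(V) = -120 - 20*V**2 (s(V) = -5*(6 + V**2)*4 = (-30 - 5*V**2)*4 = -120 - 20*V**2)
s(-3) - w = (-120 - 20*(-3)**2) - 1*(-2507) = (-120 - 20*9) + 2507 = (-120 - 180) + 2507 = -300 + 2507 = 2207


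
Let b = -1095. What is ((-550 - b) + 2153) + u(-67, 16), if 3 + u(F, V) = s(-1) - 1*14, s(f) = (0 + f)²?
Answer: 2682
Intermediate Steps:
s(f) = f²
u(F, V) = -16 (u(F, V) = -3 + ((-1)² - 1*14) = -3 + (1 - 14) = -3 - 13 = -16)
((-550 - b) + 2153) + u(-67, 16) = ((-550 - 1*(-1095)) + 2153) - 16 = ((-550 + 1095) + 2153) - 16 = (545 + 2153) - 16 = 2698 - 16 = 2682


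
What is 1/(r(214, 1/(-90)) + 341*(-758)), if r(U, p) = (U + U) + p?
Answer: -90/23224501 ≈ -3.8752e-6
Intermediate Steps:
r(U, p) = p + 2*U (r(U, p) = 2*U + p = p + 2*U)
1/(r(214, 1/(-90)) + 341*(-758)) = 1/((1/(-90) + 2*214) + 341*(-758)) = 1/((-1/90 + 428) - 258478) = 1/(38519/90 - 258478) = 1/(-23224501/90) = -90/23224501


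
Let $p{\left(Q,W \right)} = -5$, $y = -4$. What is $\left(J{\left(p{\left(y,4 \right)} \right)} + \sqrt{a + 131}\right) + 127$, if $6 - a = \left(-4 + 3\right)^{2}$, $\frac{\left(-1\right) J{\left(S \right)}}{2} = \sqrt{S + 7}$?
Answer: $127 - 2 \sqrt{2} + 2 \sqrt{34} \approx 135.83$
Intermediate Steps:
$J{\left(S \right)} = - 2 \sqrt{7 + S}$ ($J{\left(S \right)} = - 2 \sqrt{S + 7} = - 2 \sqrt{7 + S}$)
$a = 5$ ($a = 6 - \left(-4 + 3\right)^{2} = 6 - \left(-1\right)^{2} = 6 - 1 = 5$)
$\left(J{\left(p{\left(y,4 \right)} \right)} + \sqrt{a + 131}\right) + 127 = \left(- 2 \sqrt{7 - 5} + \sqrt{5 + 131}\right) + 127 = \left(- 2 \sqrt{2} + \sqrt{136}\right) + 127 = \left(- 2 \sqrt{2} + 2 \sqrt{34}\right) + 127 = 127 - 2 \sqrt{2} + 2 \sqrt{34}$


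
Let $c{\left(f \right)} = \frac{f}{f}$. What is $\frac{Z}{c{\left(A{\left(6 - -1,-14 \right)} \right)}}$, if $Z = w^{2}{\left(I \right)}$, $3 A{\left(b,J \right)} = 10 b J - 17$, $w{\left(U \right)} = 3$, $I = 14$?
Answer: $9$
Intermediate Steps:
$A{\left(b,J \right)} = - \frac{17}{3} + \frac{10 J b}{3}$ ($A{\left(b,J \right)} = \frac{10 b J - 17}{3} = \frac{10 J b - 17}{3} = \frac{-17 + 10 J b}{3} = - \frac{17}{3} + \frac{10 J b}{3}$)
$Z = 9$ ($Z = 3^{2} = 9$)
$c{\left(f \right)} = 1$
$\frac{Z}{c{\left(A{\left(6 - -1,-14 \right)} \right)}} = \frac{9}{1} = 9 \cdot 1 = 9$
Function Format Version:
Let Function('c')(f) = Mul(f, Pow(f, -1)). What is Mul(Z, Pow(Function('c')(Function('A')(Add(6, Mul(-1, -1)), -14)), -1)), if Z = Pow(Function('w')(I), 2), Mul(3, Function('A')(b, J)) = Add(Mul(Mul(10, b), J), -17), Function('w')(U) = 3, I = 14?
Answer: 9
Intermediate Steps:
Function('A')(b, J) = Add(Rational(-17, 3), Mul(Rational(10, 3), J, b)) (Function('A')(b, J) = Mul(Rational(1, 3), Add(Mul(Mul(10, b), J), -17)) = Mul(Rational(1, 3), Add(Mul(10, J, b), -17)) = Mul(Rational(1, 3), Add(-17, Mul(10, J, b))) = Add(Rational(-17, 3), Mul(Rational(10, 3), J, b)))
Z = 9 (Z = Pow(3, 2) = 9)
Function('c')(f) = 1
Mul(Z, Pow(Function('c')(Function('A')(Add(6, Mul(-1, -1)), -14)), -1)) = Mul(9, Pow(1, -1)) = Mul(9, 1) = 9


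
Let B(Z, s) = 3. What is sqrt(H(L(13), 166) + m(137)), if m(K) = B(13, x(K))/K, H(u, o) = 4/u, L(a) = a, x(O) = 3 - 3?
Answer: sqrt(1045447)/1781 ≈ 0.57410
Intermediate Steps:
x(O) = 0
m(K) = 3/K
sqrt(H(L(13), 166) + m(137)) = sqrt(4/13 + 3/137) = sqrt(587/1781) = sqrt(1045447)/1781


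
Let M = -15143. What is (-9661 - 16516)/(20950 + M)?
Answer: -26177/5807 ≈ -4.5078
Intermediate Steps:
(-9661 - 16516)/(20950 + M) = (-9661 - 16516)/(20950 - 15143) = -26177/5807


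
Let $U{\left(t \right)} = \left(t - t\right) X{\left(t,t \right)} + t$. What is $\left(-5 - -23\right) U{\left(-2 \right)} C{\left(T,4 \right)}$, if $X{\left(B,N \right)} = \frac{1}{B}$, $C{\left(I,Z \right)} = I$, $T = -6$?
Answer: $216$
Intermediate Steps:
$U{\left(t \right)} = t$ ($U{\left(t \right)} = \frac{t - t}{t} + t = \frac{0}{t} + t = 0 + t = t$)
$\left(-5 - -23\right) U{\left(-2 \right)} C{\left(T,4 \right)} = \left(-5 - -23\right) \left(-2\right) \left(-6\right) = \left(-5 + 23\right) \left(-2\right) \left(-6\right) = 18 \left(-2\right) \left(-6\right) = \left(-36\right) \left(-6\right) = 216$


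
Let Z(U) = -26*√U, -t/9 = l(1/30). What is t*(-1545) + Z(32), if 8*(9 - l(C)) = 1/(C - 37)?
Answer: 555351795/4436 - 104*√2 ≈ 1.2505e+5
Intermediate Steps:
l(C) = 9 - 1/(8*(-37 + C)) (l(C) = 9 - 1/(8*(C - 37)) = 9 - 1/(8*(-37 + C)))
t = -359451/4436 (t = -9*(-2665 + 72/30)/(8*(-37 + 1/30)) = -9*(-2665 + 72*(1/30))/(8*(-37 + 1/30)) = -9*(-2665 + 12/5)/(8*(-1109/30)) = -9*(-30)*(-13313)/(8*1109*5) = -9*39939/4436 = -359451/4436 ≈ -81.030)
t*(-1545) + Z(32) = -359451/4436*(-1545) - 104*√2 = 555351795/4436 - 104*√2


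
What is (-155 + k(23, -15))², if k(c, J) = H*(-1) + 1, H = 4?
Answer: 24964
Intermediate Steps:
k(c, J) = -3 (k(c, J) = 4*(-1) + 1 = -4 + 1 = -3)
(-155 + k(23, -15))² = (-155 - 3)² = (-158)² = 24964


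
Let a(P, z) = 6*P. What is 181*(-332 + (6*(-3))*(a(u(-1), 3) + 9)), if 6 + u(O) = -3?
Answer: 86518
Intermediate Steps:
u(O) = -9 (u(O) = -6 - 3 = -9)
181*(-332 + (6*(-3))*(a(u(-1), 3) + 9)) = 181*(-332 + (6*(-3))*(6*(-9) + 9)) = 181*(-332 - 18*(-54 + 9)) = 181*(-332 - 18*(-45)) = 181*(-332 + 810) = 181*478 = 86518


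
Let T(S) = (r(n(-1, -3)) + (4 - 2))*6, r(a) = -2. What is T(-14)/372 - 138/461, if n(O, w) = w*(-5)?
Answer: -138/461 ≈ -0.29935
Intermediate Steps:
n(O, w) = -5*w
T(S) = 0 (T(S) = (-2 + (4 - 2))*6 = (-2 + 2)*6 = 0*6 = 0)
T(-14)/372 - 138/461 = 0/372 - 138/461 = 0*(1/372) - 138*1/461 = 0 - 138/461 = -138/461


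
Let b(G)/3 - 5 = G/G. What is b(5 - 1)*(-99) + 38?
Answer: -1744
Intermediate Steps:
b(G) = 18 (b(G) = 15 + 3*(G/G) = 15 + 3*1 = 15 + 3 = 18)
b(5 - 1)*(-99) + 38 = 18*(-99) + 38 = -1782 + 38 = -1744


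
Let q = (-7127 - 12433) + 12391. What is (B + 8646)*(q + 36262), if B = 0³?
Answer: 251538078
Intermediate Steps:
B = 0
q = -7169 (q = -19560 + 12391 = -7169)
(B + 8646)*(q + 36262) = (0 + 8646)*(-7169 + 36262) = 8646*29093 = 251538078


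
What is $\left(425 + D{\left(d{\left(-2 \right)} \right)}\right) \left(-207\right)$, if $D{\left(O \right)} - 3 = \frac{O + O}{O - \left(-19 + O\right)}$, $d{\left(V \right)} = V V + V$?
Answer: $- \frac{1684152}{19} \approx -88640.0$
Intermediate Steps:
$d{\left(V \right)} = V + V^{2}$ ($d{\left(V \right)} = V^{2} + V = V + V^{2}$)
$D{\left(O \right)} = 3 + \frac{2 O}{19}$ ($D{\left(O \right)} = 3 + \frac{O + O}{O - \left(-19 + O\right)} = 3 + \frac{2 O}{19}$)
$\left(425 + D{\left(d{\left(-2 \right)} \right)}\right) \left(-207\right) = \left(425 + \left(3 + \frac{2 \left(- 2 \left(1 - 2\right)\right)}{19}\right)\right) \left(-207\right) = \left(425 + \left(3 + \frac{2 \left(\left(-2\right) \left(-1\right)\right)}{19}\right)\right) \left(-207\right) = \left(425 + \left(3 + \frac{2}{19} \cdot 2\right)\right) \left(-207\right) = \left(425 + \left(3 + \frac{4}{19}\right)\right) \left(-207\right) = \left(425 + \frac{61}{19}\right) \left(-207\right) = \frac{8136}{19} \left(-207\right) = - \frac{1684152}{19}$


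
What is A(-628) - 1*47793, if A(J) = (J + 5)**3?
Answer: -241852160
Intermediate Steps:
A(J) = (5 + J)**3
A(-628) - 1*47793 = (5 - 628)**3 - 1*47793 = (-623)**3 - 47793 = -241804367 - 47793 = -241852160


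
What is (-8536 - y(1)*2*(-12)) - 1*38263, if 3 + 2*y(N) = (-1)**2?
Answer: -46823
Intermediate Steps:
y(N) = -1 (y(N) = -3/2 + (1/2)*(-1)**2 = -3/2 + (1/2)*1 = -3/2 + 1/2 = -1)
(-8536 - y(1)*2*(-12)) - 1*38263 = (-8536 - (-1*2)*(-12)) - 1*38263 = (-8536 - (-2)*(-12)) - 38263 = (-8536 - 1*24) - 38263 = (-8536 - 24) - 38263 = -8560 - 38263 = -46823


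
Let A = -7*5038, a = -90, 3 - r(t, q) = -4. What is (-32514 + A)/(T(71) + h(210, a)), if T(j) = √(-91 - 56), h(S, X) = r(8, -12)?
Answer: -16945/7 + 16945*I*√3/7 ≈ -2420.7 + 4192.8*I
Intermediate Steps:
r(t, q) = 7 (r(t, q) = 3 - 1*(-4) = 3 + 4 = 7)
A = -35266
h(S, X) = 7
T(j) = 7*I*√3 (T(j) = √(-147) = 7*I*√3)
(-32514 + A)/(T(71) + h(210, a)) = (-32514 - 35266)/(7*I*√3 + 7) = -67780/(7 + 7*I*√3)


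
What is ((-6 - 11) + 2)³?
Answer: -3375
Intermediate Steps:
((-6 - 11) + 2)³ = (-17 + 2)³ = (-15)³ = -3375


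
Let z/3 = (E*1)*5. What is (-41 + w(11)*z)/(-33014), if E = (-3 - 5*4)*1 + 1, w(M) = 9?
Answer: 3011/33014 ≈ 0.091204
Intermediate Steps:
E = -22 (E = (-3 - 20)*1 + 1 = -23*1 + 1 = -23 + 1 = -22)
z = -330 (z = 3*(-22*1*5) = 3*(-22*5) = 3*(-110) = -330)
(-41 + w(11)*z)/(-33014) = (-41 + 9*(-330))/(-33014) = (-41 - 2970)*(-1/33014) = -3011*(-1/33014) = 3011/33014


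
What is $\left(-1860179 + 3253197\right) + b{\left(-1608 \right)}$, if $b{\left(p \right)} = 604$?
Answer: $1393622$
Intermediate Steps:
$\left(-1860179 + 3253197\right) + b{\left(-1608 \right)} = \left(-1860179 + 3253197\right) + 604 = 1393018 + 604 = 1393622$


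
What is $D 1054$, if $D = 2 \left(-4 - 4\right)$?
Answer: $-16864$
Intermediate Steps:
$D = -16$ ($D = 2 \left(-8\right) = -16$)
$D 1054 = \left(-16\right) 1054 = -16864$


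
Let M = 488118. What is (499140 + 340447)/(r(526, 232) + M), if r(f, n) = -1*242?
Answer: 839587/487876 ≈ 1.7209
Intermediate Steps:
r(f, n) = -242
(499140 + 340447)/(r(526, 232) + M) = (499140 + 340447)/(-242 + 488118) = 839587/487876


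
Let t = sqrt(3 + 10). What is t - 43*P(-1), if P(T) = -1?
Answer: 43 + sqrt(13) ≈ 46.606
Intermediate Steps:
t = sqrt(13) ≈ 3.6056
t - 43*P(-1) = sqrt(13) - 43*(-1) = sqrt(13) + 43 = 43 + sqrt(13)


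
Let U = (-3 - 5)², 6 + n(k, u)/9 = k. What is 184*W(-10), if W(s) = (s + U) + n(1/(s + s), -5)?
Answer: -414/5 ≈ -82.800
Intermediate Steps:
n(k, u) = -54 + 9*k
U = 64 (U = (-8)² = 64)
W(s) = 10 + s + 9/(2*s) (W(s) = (s + 64) + (-54 + 9/(s + s)) = (64 + s) + (-54 + 9/((2*s))) = (64 + s) + (-54 + 9*(1/(2*s))) = (64 + s) + (-54 + 9/(2*s)) = 10 + s + 9/(2*s))
184*W(-10) = 184*(10 - 10 + (9/2)/(-10)) = 184*(10 - 10 + (9/2)*(-⅒)) = 184*(10 - 10 - 9/20) = 184*(-9/20) = -414/5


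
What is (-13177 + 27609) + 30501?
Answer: 44933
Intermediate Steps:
(-13177 + 27609) + 30501 = 14432 + 30501 = 44933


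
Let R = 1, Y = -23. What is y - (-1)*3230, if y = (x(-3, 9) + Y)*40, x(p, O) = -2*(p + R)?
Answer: 2470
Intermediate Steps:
x(p, O) = -2 - 2*p (x(p, O) = -2*(p + 1) = -2*(1 + p) = -2 - 2*p)
y = -760 (y = ((-2 - 2*(-3)) - 23)*40 = ((-2 + 6) - 23)*40 = (4 - 23)*40 = -19*40 = -760)
y - (-1)*3230 = -760 - (-1)*3230 = -760 - 1*(-3230) = -760 + 3230 = 2470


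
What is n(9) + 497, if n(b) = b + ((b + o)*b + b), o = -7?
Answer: 533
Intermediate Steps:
n(b) = 2*b + b*(-7 + b) (n(b) = b + ((b - 7)*b + b) = b + ((-7 + b)*b + b) = b + (b*(-7 + b) + b) = b + (b + b*(-7 + b)) = 2*b + b*(-7 + b))
n(9) + 497 = 9*(-5 + 9) + 497 = 9*4 + 497 = 36 + 497 = 533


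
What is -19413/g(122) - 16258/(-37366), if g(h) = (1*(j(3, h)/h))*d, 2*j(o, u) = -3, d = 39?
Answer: 9833118041/242879 ≈ 40486.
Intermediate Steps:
j(o, u) = -3/2 (j(o, u) = (½)*(-3) = -3/2)
g(h) = -117/(2*h) (g(h) = (1*(-3/(2*h)))*39 = -3/(2*h)*39 = -117/(2*h))
-19413/g(122) - 16258/(-37366) = -19413/((-117/2/122)) - 16258/(-37366) = -19413/((-117/2*1/122)) - 16258*(-1/37366) = -19413/(-117/244) + 8129/18683 = -19413*(-244/117) + 8129/18683 = 526308/13 + 8129/18683 = 9833118041/242879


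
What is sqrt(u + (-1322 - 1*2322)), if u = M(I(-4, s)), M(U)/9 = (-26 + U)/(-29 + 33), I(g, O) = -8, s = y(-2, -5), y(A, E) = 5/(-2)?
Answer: I*sqrt(14882)/2 ≈ 60.996*I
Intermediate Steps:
y(A, E) = -5/2 (y(A, E) = 5*(-1/2) = -5/2)
s = -5/2 ≈ -2.5000
M(U) = -117/2 + 9*U/4 (M(U) = 9*((-26 + U)/(-29 + 33)) = 9*((-26 + U)/4) = 9*((-26 + U)*(1/4)) = 9*(-13/2 + U/4) = -117/2 + 9*U/4)
u = -153/2 (u = -117/2 + (9/4)*(-8) = -117/2 - 18 = -153/2 ≈ -76.500)
sqrt(u + (-1322 - 1*2322)) = sqrt(-153/2 + (-1322 - 1*2322)) = sqrt(-153/2 + (-1322 - 2322)) = sqrt(-153/2 - 3644) = sqrt(-7441/2) = I*sqrt(14882)/2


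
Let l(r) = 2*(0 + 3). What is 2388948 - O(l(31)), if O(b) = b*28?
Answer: 2388780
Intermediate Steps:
l(r) = 6 (l(r) = 2*3 = 6)
O(b) = 28*b
2388948 - O(l(31)) = 2388948 - 28*6 = 2388948 - 1*168 = 2388948 - 168 = 2388780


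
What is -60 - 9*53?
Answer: -537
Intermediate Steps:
-60 - 9*53 = -60 - 477 = -537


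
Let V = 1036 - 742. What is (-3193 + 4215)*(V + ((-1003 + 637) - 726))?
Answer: -815556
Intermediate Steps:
V = 294
(-3193 + 4215)*(V + ((-1003 + 637) - 726)) = (-3193 + 4215)*(294 + ((-1003 + 637) - 726)) = 1022*(294 + (-366 - 726)) = 1022*(294 - 1092) = 1022*(-798) = -815556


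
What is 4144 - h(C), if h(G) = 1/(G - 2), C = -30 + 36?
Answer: 16575/4 ≈ 4143.8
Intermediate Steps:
C = 6
h(G) = 1/(-2 + G)
4144 - h(C) = 4144 - 1/(-2 + 6) = 4144 - 1/4 = 4144 - 1*¼ = 4144 - ¼ = 16575/4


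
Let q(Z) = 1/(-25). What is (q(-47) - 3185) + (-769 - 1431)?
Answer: -134626/25 ≈ -5385.0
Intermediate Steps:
q(Z) = -1/25
(q(-47) - 3185) + (-769 - 1431) = (-1/25 - 3185) + (-769 - 1431) = -79626/25 - 2200 = -134626/25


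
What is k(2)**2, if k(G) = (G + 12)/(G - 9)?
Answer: 4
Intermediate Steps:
k(G) = (12 + G)/(-9 + G)
k(2)**2 = ((12 + 2)/(-9 + 2))**2 = (14/(-7))**2 = (-1/7*14)**2 = (-2)**2 = 4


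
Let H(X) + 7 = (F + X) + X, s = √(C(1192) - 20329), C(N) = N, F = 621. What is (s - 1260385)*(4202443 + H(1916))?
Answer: -5302299792265 + 4206889*I*√19137 ≈ -5.3023e+12 + 5.8197e+8*I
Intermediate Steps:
s = I*√19137 (s = √(1192 - 20329) = √(-19137) = I*√19137 ≈ 138.34*I)
H(X) = 614 + 2*X (H(X) = -7 + ((621 + X) + X) = -7 + (621 + 2*X) = 614 + 2*X)
(s - 1260385)*(4202443 + H(1916)) = (I*√19137 - 1260385)*(4202443 + (614 + 2*1916)) = (-1260385 + I*√19137)*(4202443 + (614 + 3832)) = (-1260385 + I*√19137)*(4202443 + 4446) = (-1260385 + I*√19137)*4206889 = -5302299792265 + 4206889*I*√19137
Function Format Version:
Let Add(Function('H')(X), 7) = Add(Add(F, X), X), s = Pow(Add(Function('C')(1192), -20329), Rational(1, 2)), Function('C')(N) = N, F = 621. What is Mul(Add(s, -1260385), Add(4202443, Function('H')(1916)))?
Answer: Add(-5302299792265, Mul(4206889, I, Pow(19137, Rational(1, 2)))) ≈ Add(-5.3023e+12, Mul(5.8197e+8, I))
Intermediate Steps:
s = Mul(I, Pow(19137, Rational(1, 2))) (s = Pow(Add(1192, -20329), Rational(1, 2)) = Pow(-19137, Rational(1, 2)) = Mul(I, Pow(19137, Rational(1, 2))) ≈ Mul(138.34, I))
Function('H')(X) = Add(614, Mul(2, X)) (Function('H')(X) = Add(-7, Add(Add(621, X), X)) = Add(-7, Add(621, Mul(2, X))) = Add(614, Mul(2, X)))
Mul(Add(s, -1260385), Add(4202443, Function('H')(1916))) = Mul(Add(Mul(I, Pow(19137, Rational(1, 2))), -1260385), Add(4202443, Add(614, Mul(2, 1916)))) = Mul(Add(-1260385, Mul(I, Pow(19137, Rational(1, 2)))), Add(4202443, Add(614, 3832))) = Mul(Add(-1260385, Mul(I, Pow(19137, Rational(1, 2)))), Add(4202443, 4446)) = Mul(Add(-1260385, Mul(I, Pow(19137, Rational(1, 2)))), 4206889) = Add(-5302299792265, Mul(4206889, I, Pow(19137, Rational(1, 2))))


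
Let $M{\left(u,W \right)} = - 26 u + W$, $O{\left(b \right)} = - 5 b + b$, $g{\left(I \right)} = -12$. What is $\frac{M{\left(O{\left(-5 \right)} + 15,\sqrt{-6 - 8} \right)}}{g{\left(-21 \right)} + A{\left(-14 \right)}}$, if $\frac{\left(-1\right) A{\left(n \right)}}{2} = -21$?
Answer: $- \frac{91}{3} + \frac{i \sqrt{14}}{30} \approx -30.333 + 0.12472 i$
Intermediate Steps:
$A{\left(n \right)} = 42$ ($A{\left(n \right)} = \left(-2\right) \left(-21\right) = 42$)
$O{\left(b \right)} = - 4 b$
$M{\left(u,W \right)} = W - 26 u$
$\frac{M{\left(O{\left(-5 \right)} + 15,\sqrt{-6 - 8} \right)}}{g{\left(-21 \right)} + A{\left(-14 \right)}} = \frac{\sqrt{-6 - 8} - 26 \left(\left(-4\right) \left(-5\right) + 15\right)}{-12 + 42} = \frac{\sqrt{-14} - 26 \left(20 + 15\right)}{30} = \left(i \sqrt{14} - 910\right) \frac{1}{30} = \left(-910 + i \sqrt{14}\right) \frac{1}{30} = - \frac{91}{3} + \frac{i \sqrt{14}}{30}$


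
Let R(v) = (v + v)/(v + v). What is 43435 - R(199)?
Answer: 43434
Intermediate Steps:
R(v) = 1 (R(v) = (2*v)/((2*v)) = (2*v)*(1/(2*v)) = 1)
43435 - R(199) = 43435 - 1*1 = 43435 - 1 = 43434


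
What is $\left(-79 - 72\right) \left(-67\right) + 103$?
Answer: $10220$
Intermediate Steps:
$\left(-79 - 72\right) \left(-67\right) + 103 = \left(-151\right) \left(-67\right) + 103 = 10117 + 103 = 10220$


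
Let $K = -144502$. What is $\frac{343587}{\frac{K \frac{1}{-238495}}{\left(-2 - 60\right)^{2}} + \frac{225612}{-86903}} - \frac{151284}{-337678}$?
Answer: $- \frac{19098096582285844941756}{144296530872255493} \approx -1.3235 \cdot 10^{5}$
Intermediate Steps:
$\frac{343587}{\frac{K \frac{1}{-238495}}{\left(-2 - 60\right)^{2}} + \frac{225612}{-86903}} - \frac{151284}{-337678} = \frac{343587}{\frac{\left(-144502\right) \frac{1}{-238495}}{\left(-2 - 60\right)^{2}} + \frac{225612}{-86903}} - \frac{151284}{-337678} = \frac{343587}{\frac{\left(-144502\right) \left(- \frac{1}{238495}\right)}{\left(-62\right)^{2}} + 225612 \left(- \frac{1}{86903}\right)} - - \frac{75642}{168839} = \frac{343587}{\frac{144502}{238495 \cdot 3844} - \frac{225612}{86903}} + \frac{75642}{168839} = \frac{343587}{\frac{144502}{238495} \cdot \frac{1}{3844} - \frac{225612}{86903}} + \frac{75642}{168839} = \frac{343587}{\frac{72251}{458387390} - \frac{225612}{86903}} + \frac{75642}{168839} = \frac{343587}{- \frac{103411417004027}{39835239353170}} + \frac{75642}{168839} = 343587 \left(- \frac{39835239353170}{103411417004027}\right) + \frac{75642}{168839} = - \frac{13686870383637620790}{103411417004027} + \frac{75642}{168839} = - \frac{19098096582285844941756}{144296530872255493}$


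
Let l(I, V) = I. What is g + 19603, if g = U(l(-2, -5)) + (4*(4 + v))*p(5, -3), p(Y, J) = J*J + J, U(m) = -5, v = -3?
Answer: 19622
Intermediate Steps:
p(Y, J) = J + J² (p(Y, J) = J² + J = J + J²)
g = 19 (g = -5 + (4*(4 - 3))*(-3*(1 - 3)) = -5 + (4*1)*(-3*(-2)) = -5 + 4*6 = -5 + 24 = 19)
g + 19603 = 19 + 19603 = 19622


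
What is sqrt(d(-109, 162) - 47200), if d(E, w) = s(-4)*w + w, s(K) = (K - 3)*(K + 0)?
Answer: I*sqrt(42502) ≈ 206.16*I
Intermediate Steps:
s(K) = K*(-3 + K) (s(K) = (-3 + K)*K = K*(-3 + K))
d(E, w) = 29*w (d(E, w) = (-4*(-3 - 4))*w + w = (-4*(-7))*w + w = 28*w + w = 29*w)
sqrt(d(-109, 162) - 47200) = sqrt(29*162 - 47200) = sqrt(4698 - 47200) = sqrt(-42502) = I*sqrt(42502)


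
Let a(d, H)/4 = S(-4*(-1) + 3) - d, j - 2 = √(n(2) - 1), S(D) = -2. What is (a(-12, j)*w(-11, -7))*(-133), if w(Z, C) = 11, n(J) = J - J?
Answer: -58520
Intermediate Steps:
n(J) = 0
j = 2 + I (j = 2 + √(0 - 1) = 2 + √(-1) = 2 + I ≈ 2.0 + 1.0*I)
a(d, H) = -8 - 4*d (a(d, H) = 4*(-2 - d) = -8 - 4*d)
(a(-12, j)*w(-11, -7))*(-133) = ((-8 - 4*(-12))*11)*(-133) = ((-8 + 48)*11)*(-133) = (40*11)*(-133) = 440*(-133) = -58520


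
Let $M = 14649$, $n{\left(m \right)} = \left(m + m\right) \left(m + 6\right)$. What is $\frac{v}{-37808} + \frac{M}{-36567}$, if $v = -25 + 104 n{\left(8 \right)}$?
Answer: $- \frac{27545099}{27108336} \approx -1.0161$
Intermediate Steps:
$n{\left(m \right)} = 2 m \left(6 + m\right)$
$v = 23271$ ($v = -25 + 104 \cdot 2 \cdot 8 \left(6 + 8\right) = -25 + 104 \cdot 2 \cdot 8 \cdot 14 = -25 + 104 \cdot 224 = -25 + 23296 = 23271$)
$\frac{v}{-37808} + \frac{M}{-36567} = \frac{23271}{-37808} + \frac{14649}{-36567} = 23271 \left(- \frac{1}{37808}\right) + 14649 \left(- \frac{1}{36567}\right) = - \frac{23271}{37808} - \frac{4883}{12189} = - \frac{27545099}{27108336}$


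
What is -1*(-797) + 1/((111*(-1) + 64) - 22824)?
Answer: 18228186/22871 ≈ 797.00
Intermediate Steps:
-1*(-797) + 1/((111*(-1) + 64) - 22824) = 797 + 1/((-111 + 64) - 22824) = 797 + 1/(-47 - 22824) = 797 + 1/(-22871) = 797 - 1/22871 = 18228186/22871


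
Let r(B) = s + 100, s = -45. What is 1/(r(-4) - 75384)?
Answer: -1/75329 ≈ -1.3275e-5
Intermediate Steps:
r(B) = 55 (r(B) = -45 + 100 = 55)
1/(r(-4) - 75384) = 1/(55 - 75384) = 1/(-75329) = -1/75329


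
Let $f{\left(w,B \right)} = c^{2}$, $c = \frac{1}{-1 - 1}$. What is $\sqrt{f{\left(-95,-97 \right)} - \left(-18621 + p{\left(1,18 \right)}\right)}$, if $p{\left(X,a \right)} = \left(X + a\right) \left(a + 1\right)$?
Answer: $\frac{\sqrt{73041}}{2} \approx 135.13$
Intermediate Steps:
$c = - \frac{1}{2}$ ($c = \frac{1}{-2} = - \frac{1}{2} \approx -0.5$)
$f{\left(w,B \right)} = \frac{1}{4}$ ($f{\left(w,B \right)} = \left(- \frac{1}{2}\right)^{2} = \frac{1}{4}$)
$p{\left(X,a \right)} = \left(1 + a\right) \left(X + a\right)$ ($p{\left(X,a \right)} = \left(X + a\right) \left(1 + a\right) = \left(1 + a\right) \left(X + a\right)$)
$\sqrt{f{\left(-95,-97 \right)} - \left(-18621 + p{\left(1,18 \right)}\right)} = \sqrt{\frac{1}{4} + \left(18621 - \left(1 + 18 + 18^{2} + 1 \cdot 18\right)\right)} = \sqrt{\frac{1}{4} + \left(18621 - \left(1 + 18 + 324 + 18\right)\right)} = \sqrt{\frac{1}{4} + \left(18621 - 361\right)} = \sqrt{\frac{1}{4} + 18260} = \sqrt{\frac{73041}{4}} = \frac{\sqrt{73041}}{2}$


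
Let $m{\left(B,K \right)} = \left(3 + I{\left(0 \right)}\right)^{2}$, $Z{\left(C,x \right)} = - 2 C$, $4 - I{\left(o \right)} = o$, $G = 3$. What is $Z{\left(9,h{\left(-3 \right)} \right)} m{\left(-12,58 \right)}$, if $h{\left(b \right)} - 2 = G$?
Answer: $-882$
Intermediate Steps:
$I{\left(o \right)} = 4 - o$
$h{\left(b \right)} = 5$ ($h{\left(b \right)} = 2 + 3 = 5$)
$m{\left(B,K \right)} = 49$ ($m{\left(B,K \right)} = \left(3 + \left(4 - 0\right)\right)^{2} = \left(3 + \left(4 + 0\right)\right)^{2} = \left(3 + 4\right)^{2} = 7^{2} = 49$)
$Z{\left(9,h{\left(-3 \right)} \right)} m{\left(-12,58 \right)} = \left(-2\right) 9 \cdot 49 = \left(-18\right) 49 = -882$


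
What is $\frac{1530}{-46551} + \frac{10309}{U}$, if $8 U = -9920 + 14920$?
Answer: $\frac{159646003}{9698125} \approx 16.462$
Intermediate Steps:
$U = 625$ ($U = \frac{-9920 + 14920}{8} = \frac{1}{8} \cdot 5000 = 625$)
$\frac{1530}{-46551} + \frac{10309}{U} = \frac{1530}{-46551} + \frac{10309}{625} = 1530 \left(- \frac{1}{46551}\right) + 10309 \cdot \frac{1}{625} = - \frac{510}{15517} + \frac{10309}{625} = \frac{159646003}{9698125}$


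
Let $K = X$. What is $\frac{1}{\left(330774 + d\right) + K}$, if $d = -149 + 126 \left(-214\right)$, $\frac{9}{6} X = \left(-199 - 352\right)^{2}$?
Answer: $\frac{3}{1518185} \approx 1.976 \cdot 10^{-6}$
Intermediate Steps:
$X = \frac{607202}{3}$ ($X = \frac{2 \left(-199 - 352\right)^{2}}{3} = \frac{2 \left(-551\right)^{2}}{3} = \frac{2}{3} \cdot 303601 = \frac{607202}{3} \approx 2.024 \cdot 10^{5}$)
$d = -27113$ ($d = -149 - 26964 = -27113$)
$K = \frac{607202}{3} \approx 2.024 \cdot 10^{5}$
$\frac{1}{\left(330774 + d\right) + K} = \frac{1}{\left(330774 - 27113\right) + \frac{607202}{3}} = \frac{1}{303661 + \frac{607202}{3}} = \frac{1}{\frac{1518185}{3}} = \frac{3}{1518185}$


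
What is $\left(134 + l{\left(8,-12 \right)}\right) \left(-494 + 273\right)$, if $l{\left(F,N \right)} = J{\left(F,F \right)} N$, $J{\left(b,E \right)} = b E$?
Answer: $140114$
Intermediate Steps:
$J{\left(b,E \right)} = E b$
$l{\left(F,N \right)} = N F^{2}$ ($l{\left(F,N \right)} = F F N = F^{2} N = N F^{2}$)
$\left(134 + l{\left(8,-12 \right)}\right) \left(-494 + 273\right) = \left(134 - 12 \cdot 8^{2}\right) \left(-494 + 273\right) = \left(134 - 768\right) \left(-221\right) = \left(-634\right) \left(-221\right) = 140114$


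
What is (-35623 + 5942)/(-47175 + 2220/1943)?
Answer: 57670183/91658805 ≈ 0.62918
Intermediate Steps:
(-35623 + 5942)/(-47175 + 2220/1943) = -29681/(-47175 + 2220*(1/1943)) = -29681/(-47175 + 2220/1943) = -29681/(-91658805/1943) = -29681*(-1943/91658805) = 57670183/91658805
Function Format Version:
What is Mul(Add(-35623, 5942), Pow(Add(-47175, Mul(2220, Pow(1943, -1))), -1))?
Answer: Rational(57670183, 91658805) ≈ 0.62918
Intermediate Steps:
Mul(Add(-35623, 5942), Pow(Add(-47175, Mul(2220, Pow(1943, -1))), -1)) = Mul(-29681, Pow(Add(-47175, Mul(2220, Rational(1, 1943))), -1)) = Mul(-29681, Pow(Add(-47175, Rational(2220, 1943)), -1)) = Mul(-29681, Pow(Rational(-91658805, 1943), -1)) = Mul(-29681, Rational(-1943, 91658805)) = Rational(57670183, 91658805)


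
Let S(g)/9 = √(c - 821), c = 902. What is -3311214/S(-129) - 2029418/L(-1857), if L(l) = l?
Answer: -664949060/16713 ≈ -39786.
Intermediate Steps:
S(g) = 81 (S(g) = 9*√(902 - 821) = 9*√81 = 9*9 = 81)
-3311214/S(-129) - 2029418/L(-1857) = -3311214/81 - 2029418/(-1857) = -3311214*1/81 - 2029418*(-1/1857) = -1103738/27 + 2029418/1857 = -664949060/16713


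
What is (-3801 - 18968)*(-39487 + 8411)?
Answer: 707569444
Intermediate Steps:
(-3801 - 18968)*(-39487 + 8411) = -22769*(-31076) = 707569444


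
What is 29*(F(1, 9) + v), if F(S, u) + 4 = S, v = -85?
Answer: -2552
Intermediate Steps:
F(S, u) = -4 + S
29*(F(1, 9) + v) = 29*((-4 + 1) - 85) = 29*(-3 - 85) = 29*(-88) = -2552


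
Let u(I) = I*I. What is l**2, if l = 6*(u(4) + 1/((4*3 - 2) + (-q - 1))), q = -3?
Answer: 37249/4 ≈ 9312.3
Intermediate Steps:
u(I) = I**2
l = 193/2 (l = 6*(4**2 + 1/((4*3 - 2) + (-1*(-3) - 1))) = 6*(16 + 1/((12 - 2) + (3 - 1))) = 6*(16 + 1/(10 + 2)) = 6*(16 + 1/12) = 6*(193/12) = 193/2 ≈ 96.500)
l**2 = (193/2)**2 = 37249/4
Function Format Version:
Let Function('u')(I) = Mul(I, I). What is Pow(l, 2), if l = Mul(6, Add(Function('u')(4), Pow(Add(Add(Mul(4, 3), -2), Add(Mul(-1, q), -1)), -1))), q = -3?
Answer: Rational(37249, 4) ≈ 9312.3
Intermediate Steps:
Function('u')(I) = Pow(I, 2)
l = Rational(193, 2) (l = Mul(6, Add(Pow(4, 2), Pow(Add(Add(Mul(4, 3), -2), Add(Mul(-1, -3), -1)), -1))) = Mul(6, Add(16, Pow(Add(Add(12, -2), Add(3, -1)), -1))) = Mul(6, Add(16, Pow(Add(10, 2), -1))) = Mul(6, Add(16, Pow(12, -1))) = Mul(6, Add(16, Rational(1, 12))) = Mul(6, Rational(193, 12)) = Rational(193, 2) ≈ 96.500)
Pow(l, 2) = Pow(Rational(193, 2), 2) = Rational(37249, 4)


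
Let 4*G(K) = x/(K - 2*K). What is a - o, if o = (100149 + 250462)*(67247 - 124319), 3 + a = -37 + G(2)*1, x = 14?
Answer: 80040283801/4 ≈ 2.0010e+10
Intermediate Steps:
G(K) = -7/(2*K) (G(K) = (14/(K - 2*K))/4 = (14/((-K)))/4 = (14*(-1/K))/4 = (-14/K)/4 = -7/(2*K))
a = -167/4 (a = -3 + (-37 - 7/2/2*1) = -3 + (-37 - 7/2*½*1) = -3 + (-37 - 7/4*1) = -3 + (-37 - 7/4) = -3 - 155/4 = -167/4 ≈ -41.750)
o = -20010070992 (o = 350611*(-57072) = -20010070992)
a - o = -167/4 - 1*(-20010070992) = -167/4 + 20010070992 = 80040283801/4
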